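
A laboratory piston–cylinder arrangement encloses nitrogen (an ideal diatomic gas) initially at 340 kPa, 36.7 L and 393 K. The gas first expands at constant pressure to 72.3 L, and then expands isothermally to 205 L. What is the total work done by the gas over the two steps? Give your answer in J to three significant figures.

Step 1 (isobaric): W = PΔV = (340 kPa)(72.3 − 36.7 L) = 12104 J.
After step 1: P = 340 kPa, V = 72.3 L, T = 774.2 K.
Step 2 (isothermal): W = P₁V₁ ln(V₂/V₁) = (24582) ln(205/72.3) = 25619 J.
W_total = 12104 + 25619 = 37723 J.

W_total ≈ 37700 J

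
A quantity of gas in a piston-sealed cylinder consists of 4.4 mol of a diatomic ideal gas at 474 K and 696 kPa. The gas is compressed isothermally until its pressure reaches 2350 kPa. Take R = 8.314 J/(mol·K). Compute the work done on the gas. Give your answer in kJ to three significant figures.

Isothermal process: W = nRT ln(V₂/V₁) = nRT ln(P₁/P₂).
W = (4.4)(8.314)(474) × ln(696/2350)
  = 17340 × ln(0.2962) = 17340 × -1.217
W_by_gas = -21099 J; work on gas = −W_by = 21099 J.

W ≈ 21.1 kJ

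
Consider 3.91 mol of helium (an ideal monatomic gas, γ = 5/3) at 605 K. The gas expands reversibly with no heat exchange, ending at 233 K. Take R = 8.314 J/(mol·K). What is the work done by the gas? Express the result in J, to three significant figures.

W ≈ 18100 J

Adiabatic ⇒ Q = 0, so W_by = −ΔU = nCᵥ(T₁ − T₂).
Cᵥ = 3R/2 = 12.47 J/(mol·K).
W = (3.91)(12.47)(605 − 233) = 18139 J.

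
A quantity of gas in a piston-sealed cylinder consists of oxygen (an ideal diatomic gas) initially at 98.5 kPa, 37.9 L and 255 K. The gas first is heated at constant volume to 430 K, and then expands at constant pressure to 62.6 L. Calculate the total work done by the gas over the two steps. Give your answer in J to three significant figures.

W_total ≈ 4100 J

Step 1 (isochoric): W = 0 (constant volume).
After step 1: P = 166.1 kPa (V unchanged).
Step 2 (isobaric): W = PΔV = (166.1 kPa)(62.6 − 37.9 L) = 4103 J.
W_total = 0 + 4103 = 4103 J.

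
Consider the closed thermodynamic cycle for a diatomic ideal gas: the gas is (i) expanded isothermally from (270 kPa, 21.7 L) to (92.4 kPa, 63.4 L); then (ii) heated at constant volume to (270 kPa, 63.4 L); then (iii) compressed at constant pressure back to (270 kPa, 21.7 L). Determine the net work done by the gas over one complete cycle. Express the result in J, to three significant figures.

W_net ≈ -4980 J

Leg (i): W = PᵢVᵢ ln(V_f/Vᵢ) = (5859) ln(63.4/21.7) = 6282 J.
Leg (ii): W = 0.
Leg (iii): W = PΔV = (270)(21.7 − 63.4) = -11259 J.
W_net = 6282 − 11259 = -4977 J.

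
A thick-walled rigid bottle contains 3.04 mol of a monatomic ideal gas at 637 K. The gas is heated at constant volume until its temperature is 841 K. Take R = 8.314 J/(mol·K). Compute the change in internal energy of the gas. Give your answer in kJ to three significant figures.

Constant volume ⇒ W = 0, so Q = ΔU = nCᵥΔT with Cᵥ = 3R/2 = 12.47 J/(mol·K).
ΔU = (3.04)(12.47)(841 − 637) = 7734 J.

ΔU ≈ 7.73 kJ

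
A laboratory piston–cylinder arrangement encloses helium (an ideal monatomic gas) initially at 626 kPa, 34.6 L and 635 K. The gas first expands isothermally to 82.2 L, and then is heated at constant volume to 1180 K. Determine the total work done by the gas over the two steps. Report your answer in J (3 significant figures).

Step 1 (isothermal): W = P₁V₁ ln(V₂/V₁) = (21660) ln(82.2/34.6) = 18742 J.
Step 2 (isochoric): W = 0 (constant volume).
W_total = 18742 + 0 = 18742 J.

W_total ≈ 18700 J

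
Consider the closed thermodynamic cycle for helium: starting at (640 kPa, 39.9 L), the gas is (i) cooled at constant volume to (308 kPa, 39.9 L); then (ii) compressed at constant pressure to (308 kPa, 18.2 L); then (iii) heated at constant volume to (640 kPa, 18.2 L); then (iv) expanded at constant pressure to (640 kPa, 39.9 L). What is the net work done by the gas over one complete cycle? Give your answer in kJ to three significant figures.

Constant-volume legs do no work.
W(ii) = (308)(18.2 − 39.9) = -6684 J; W(iv) = (640)(39.9 − 18.2) = 13888 J.
W_net = -6684 + 13888 = 7204 J (the clockwise enclosed area).

W_net ≈ 7.20 kJ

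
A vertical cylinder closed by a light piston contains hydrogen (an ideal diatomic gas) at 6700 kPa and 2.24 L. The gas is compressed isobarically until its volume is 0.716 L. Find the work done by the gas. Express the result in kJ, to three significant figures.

W ≈ -10.2 kJ

Isobaric: W = P ΔV.
W = (6700 kPa)(0.716 − 2.24 L) = (6700)(-1.524) = -10211 J.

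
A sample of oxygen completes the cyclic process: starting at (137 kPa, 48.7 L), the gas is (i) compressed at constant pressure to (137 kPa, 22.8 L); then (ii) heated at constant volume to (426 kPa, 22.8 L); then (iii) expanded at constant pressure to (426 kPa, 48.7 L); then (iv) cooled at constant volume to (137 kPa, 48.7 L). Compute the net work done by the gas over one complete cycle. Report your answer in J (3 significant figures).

W_net ≈ 7490 J

Constant-volume legs do no work.
W(i) = (137)(22.8 − 48.7) = -3548 J; W(iii) = (426)(48.7 − 22.8) = 11033 J.
W_net = -3548 + 11033 = 7485 J (the clockwise enclosed area).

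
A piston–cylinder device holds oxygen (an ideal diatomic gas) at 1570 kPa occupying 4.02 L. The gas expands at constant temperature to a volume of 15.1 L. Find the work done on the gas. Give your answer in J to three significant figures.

Isothermal: W = nRT ln(V₂/V₁) = P₁V₁ ln(V₂/V₁).
P₁V₁ = (1570 kPa)(4.02 L) = 6311 J.
W = 6311 × ln(15.1/4.02) = 6311 × 1.323
W_by_gas = 8353 J; work on gas = −W_by = -8353 J.

W ≈ -8350 J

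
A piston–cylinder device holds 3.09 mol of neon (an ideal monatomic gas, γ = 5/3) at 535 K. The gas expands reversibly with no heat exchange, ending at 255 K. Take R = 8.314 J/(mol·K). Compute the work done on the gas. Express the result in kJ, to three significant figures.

Adiabatic ⇒ Q = 0, so W_by = −ΔU = nCᵥ(T₁ − T₂).
Cᵥ = 3R/2 = 12.47 J/(mol·K).
W = (3.09)(12.47)(535 − 255) = 10790 J.
Work on gas = −W_by = -10790 J.

W ≈ -10.8 kJ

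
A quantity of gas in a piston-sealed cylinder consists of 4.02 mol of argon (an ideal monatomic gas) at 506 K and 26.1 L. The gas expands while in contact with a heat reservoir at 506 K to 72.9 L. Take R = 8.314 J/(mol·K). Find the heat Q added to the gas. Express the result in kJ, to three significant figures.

Q ≈ 17.4 kJ

Isothermal ⇒ ΔU = 0, so Q = W = nRT ln(V₂/V₁).
Q = (4.02)(8.314)(506) ln(72.9/26.1) = 16912 × 1.027 = 17371 J.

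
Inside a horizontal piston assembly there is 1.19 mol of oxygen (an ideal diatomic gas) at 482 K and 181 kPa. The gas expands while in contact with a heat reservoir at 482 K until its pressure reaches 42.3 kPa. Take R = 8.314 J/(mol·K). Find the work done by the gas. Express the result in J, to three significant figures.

W ≈ 6930 J

Isothermal process: W = nRT ln(V₂/V₁) = nRT ln(P₁/P₂).
W = (1.19)(8.314)(482) × ln(181/42.3)
  = 4769 × ln(4.279) = 4769 × 1.454
W_by_gas = 6932 J.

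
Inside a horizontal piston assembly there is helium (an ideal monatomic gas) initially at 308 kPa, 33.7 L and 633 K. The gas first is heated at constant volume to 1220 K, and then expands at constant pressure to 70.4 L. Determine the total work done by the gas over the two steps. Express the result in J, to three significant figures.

Step 1 (isochoric): W = 0 (constant volume).
After step 1: P = 593.6 kPa (V unchanged).
Step 2 (isobaric): W = PΔV = (593.6 kPa)(70.4 − 33.7 L) = 21786 J.
W_total = 0 + 21786 = 21786 J.

W_total ≈ 21800 J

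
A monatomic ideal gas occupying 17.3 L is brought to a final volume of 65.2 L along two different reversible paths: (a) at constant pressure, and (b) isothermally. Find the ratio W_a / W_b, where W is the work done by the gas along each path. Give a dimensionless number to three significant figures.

W_a / W_b ≈ 2.09

Path (a) isobaric: W = P₁(V₂ − V₁) → W_a/(P₁V₁) = 2.769.
Path (b) isothermal: W = P₁V₁ ln(V₂/V₁) → W_b/(P₁V₁) = 1.327.
W_a / W_b = 2.769 / 1.327 = 2.087.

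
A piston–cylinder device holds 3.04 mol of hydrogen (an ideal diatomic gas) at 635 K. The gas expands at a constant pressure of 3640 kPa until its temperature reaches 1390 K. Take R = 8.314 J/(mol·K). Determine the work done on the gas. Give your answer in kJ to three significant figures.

Isobaric: W = P ΔV = nR ΔT.
W = (3.04)(8.314)(1390 − 635) = 19082 J.
Work on gas = −W_by = -19082 J.

W ≈ -19.1 kJ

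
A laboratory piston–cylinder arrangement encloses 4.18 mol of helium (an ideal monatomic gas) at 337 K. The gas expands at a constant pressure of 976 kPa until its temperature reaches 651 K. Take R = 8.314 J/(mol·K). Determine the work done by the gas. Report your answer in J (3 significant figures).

W ≈ 10900 J

Isobaric: W = P ΔV = nR ΔT.
W = (4.18)(8.314)(651 − 337) = 10912 J.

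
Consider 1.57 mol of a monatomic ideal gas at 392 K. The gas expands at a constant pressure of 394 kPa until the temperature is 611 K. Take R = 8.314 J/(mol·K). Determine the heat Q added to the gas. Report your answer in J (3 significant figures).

Isobaric: W = nRΔT = (1.57)(8.314)(219) = 2859 J.
ΔU = nCᵥΔT with Cᵥ = 3R/2: ΔU = (1.57)(12.47)(219) = 4288 J.
Q = ΔU + W = 4288 + 2859 = 7147 J.

Q ≈ 7150 J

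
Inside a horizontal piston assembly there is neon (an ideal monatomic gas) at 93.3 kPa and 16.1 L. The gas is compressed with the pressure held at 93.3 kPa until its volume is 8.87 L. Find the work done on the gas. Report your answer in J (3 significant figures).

W ≈ 675 J

Isobaric: W = P ΔV.
W = (93.3 kPa)(8.87 − 16.1 L) = (93.3)(-7.23) = -674.6 J.
Work on gas = −W_by = 674.6 J.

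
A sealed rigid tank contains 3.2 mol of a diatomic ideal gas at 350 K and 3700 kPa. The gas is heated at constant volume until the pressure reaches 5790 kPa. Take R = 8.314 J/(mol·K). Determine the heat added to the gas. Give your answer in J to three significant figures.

Q ≈ 13100 J

Constant volume ⇒ W = 0, so Q = ΔU = nCᵥΔT with Cᵥ = 5R/2 = 20.79 J/(mol·K).
At constant V, T₂/T₁ = P₂/P₁ ⇒ ΔT = T₁(P₂/P₁ − 1) = 350·(5790/3700 − 1) = 197.7 K.
ΔU = (3.2)(20.79)(197.7) = 13150 J.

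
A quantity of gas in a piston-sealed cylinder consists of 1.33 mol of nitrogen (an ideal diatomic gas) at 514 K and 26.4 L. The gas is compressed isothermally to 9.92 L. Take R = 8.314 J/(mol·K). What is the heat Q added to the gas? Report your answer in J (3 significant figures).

Isothermal ⇒ ΔU = 0, so Q = W = nRT ln(V₂/V₁).
Q = (1.33)(8.314)(514) ln(9.92/26.4) = 5684 × -0.9788 = -5563 J.

Q ≈ -5560 J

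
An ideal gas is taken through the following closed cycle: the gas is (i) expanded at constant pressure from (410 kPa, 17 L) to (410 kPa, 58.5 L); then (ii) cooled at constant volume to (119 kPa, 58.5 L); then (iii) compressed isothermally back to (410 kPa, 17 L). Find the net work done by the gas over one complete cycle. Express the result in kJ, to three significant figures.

W_net ≈ 8.41 kJ

Leg (i): W = PΔV = (410)(58.5 − 17) = 17015 J.
Leg (ii): W = 0.
Leg (iii): W = PᵢVᵢ ln(V_f/Vᵢ) = (6962) ln(17/58.5) = -8603 J.
W_net = 17015 − 8603 = 8412 J.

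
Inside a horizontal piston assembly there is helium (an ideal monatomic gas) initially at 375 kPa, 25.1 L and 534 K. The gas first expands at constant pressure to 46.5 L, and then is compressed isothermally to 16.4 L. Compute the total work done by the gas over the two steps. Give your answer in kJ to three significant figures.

W_total ≈ -10.1 kJ

Step 1 (isobaric): W = PΔV = (375 kPa)(46.5 − 25.1 L) = 8025 J.
After step 1: P = 375 kPa, V = 46.5 L, T = 989.3 K.
Step 2 (isothermal): W = P₁V₁ ln(V₂/V₁) = (17438) ln(16.4/46.5) = -18173 J.
W_total = 8025 − 18173 = -10148 J.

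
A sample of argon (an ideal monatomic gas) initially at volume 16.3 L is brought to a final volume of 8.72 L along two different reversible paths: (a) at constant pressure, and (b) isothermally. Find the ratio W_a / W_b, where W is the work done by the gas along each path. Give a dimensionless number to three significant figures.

Path (a) isobaric: W = P₁(V₂ − V₁) → W_a/(P₁V₁) = -0.465.
Path (b) isothermal: W = P₁V₁ ln(V₂/V₁) → W_b/(P₁V₁) = -0.6255.
W_a / W_b = -0.465 / -0.6255 = 0.7434.

W_a / W_b ≈ 0.743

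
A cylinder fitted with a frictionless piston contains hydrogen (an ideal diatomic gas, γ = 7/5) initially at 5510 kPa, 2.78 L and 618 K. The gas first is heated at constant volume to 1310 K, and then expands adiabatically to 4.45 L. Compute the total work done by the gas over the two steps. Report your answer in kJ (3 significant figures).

W_total ≈ 13.9 kJ

Step 1 (isochoric): W = 0 (constant volume).
After step 1: P = 11680 kPa (V unchanged).
Step 2 (adiabatic): W = (P₁V₁ − P₂V₂)/(γ−1) = (32470 − 26900)/0.4 = 13924 J.
W_total = 0 + 13924 = 13924 J.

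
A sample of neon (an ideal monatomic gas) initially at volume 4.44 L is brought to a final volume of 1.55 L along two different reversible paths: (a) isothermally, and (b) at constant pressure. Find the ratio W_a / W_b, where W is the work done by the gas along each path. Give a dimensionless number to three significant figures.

Path (a) isothermal: W = P₁V₁ ln(V₂/V₁) → W_a/(P₁V₁) = -1.052.
Path (b) isobaric: W = P₁(V₂ − V₁) → W_b/(P₁V₁) = -0.6509.
W_a / W_b = -1.052 / -0.6509 = 1.617.

W_a / W_b ≈ 1.62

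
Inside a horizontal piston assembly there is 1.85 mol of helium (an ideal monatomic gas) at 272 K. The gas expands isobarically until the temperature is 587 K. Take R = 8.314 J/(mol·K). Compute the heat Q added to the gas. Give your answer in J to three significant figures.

Q ≈ 12100 J

Isobaric: W = nRΔT = (1.85)(8.314)(315) = 4845 J.
ΔU = nCᵥΔT with Cᵥ = 3R/2: ΔU = (1.85)(12.47)(315) = 7267 J.
Q = ΔU + W = 7267 + 4845 = 12112 J.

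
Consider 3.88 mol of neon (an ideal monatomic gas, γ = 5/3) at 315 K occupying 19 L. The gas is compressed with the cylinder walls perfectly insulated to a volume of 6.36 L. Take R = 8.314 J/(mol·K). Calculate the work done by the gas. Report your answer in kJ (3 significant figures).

W ≈ -16.4 kJ

Adiabatic: TV^(γ−1) = const with γ = 5/3.
T₂ = T₁ (V₁/V₂)^(γ−1) = 315 × (19/6.36)^0.667 = 315 × 2.074 = 653.4 K.
W_by = nCᵥ(T₁ − T₂) = (3.88)(12.47)(315 − 653.4) = -16374 J.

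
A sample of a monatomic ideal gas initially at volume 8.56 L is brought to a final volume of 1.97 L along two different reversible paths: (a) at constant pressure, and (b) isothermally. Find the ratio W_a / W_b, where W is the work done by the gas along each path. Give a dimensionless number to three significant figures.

W_a / W_b ≈ 0.524

Path (a) isobaric: W = P₁(V₂ − V₁) → W_a/(P₁V₁) = -0.7699.
Path (b) isothermal: W = P₁V₁ ln(V₂/V₁) → W_b/(P₁V₁) = -1.469.
W_a / W_b = -0.7699 / -1.469 = 0.524.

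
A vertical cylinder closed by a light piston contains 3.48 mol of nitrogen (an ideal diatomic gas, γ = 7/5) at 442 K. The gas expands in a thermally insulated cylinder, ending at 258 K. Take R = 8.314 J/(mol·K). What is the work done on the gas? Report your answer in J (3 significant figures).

W ≈ -13300 J

Adiabatic ⇒ Q = 0, so W_by = −ΔU = nCᵥ(T₁ − T₂).
Cᵥ = 5R/2 = 20.79 J/(mol·K).
W = (3.48)(20.79)(442 − 258) = 13309 J.
Work on gas = −W_by = -13309 J.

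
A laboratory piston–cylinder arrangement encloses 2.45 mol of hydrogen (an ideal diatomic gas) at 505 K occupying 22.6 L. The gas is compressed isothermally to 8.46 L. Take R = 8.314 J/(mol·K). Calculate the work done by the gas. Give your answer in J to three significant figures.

Isothermal: W = nRT ln(V₂/V₁).
W = (2.45)(8.314)(505) × ln(8.46/22.6)
  = 10286 × -0.9826
W_by_gas = -10108 J.

W ≈ -10100 J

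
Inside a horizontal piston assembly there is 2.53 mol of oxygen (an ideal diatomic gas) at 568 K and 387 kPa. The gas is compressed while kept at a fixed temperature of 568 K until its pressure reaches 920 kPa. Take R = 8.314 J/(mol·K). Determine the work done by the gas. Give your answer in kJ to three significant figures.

Isothermal process: W = nRT ln(V₂/V₁) = nRT ln(P₁/P₂).
W = (2.53)(8.314)(568) × ln(387/920)
  = 11948 × ln(0.4207) = 11948 × -0.8659
W_by_gas = -10346 J.

W ≈ -10.3 kJ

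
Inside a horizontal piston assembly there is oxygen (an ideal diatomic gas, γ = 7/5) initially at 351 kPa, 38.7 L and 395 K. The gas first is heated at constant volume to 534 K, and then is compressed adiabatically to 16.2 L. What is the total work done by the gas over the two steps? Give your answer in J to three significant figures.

W_total ≈ -19100 J

Step 1 (isochoric): W = 0 (constant volume).
After step 1: P = 474.5 kPa (V unchanged).
Step 2 (adiabatic): W = (P₁V₁ − P₂V₂)/(γ−1) = (18364 − 26016)/0.4 = -19131 J.
W_total = 0 − 19131 = -19131 J.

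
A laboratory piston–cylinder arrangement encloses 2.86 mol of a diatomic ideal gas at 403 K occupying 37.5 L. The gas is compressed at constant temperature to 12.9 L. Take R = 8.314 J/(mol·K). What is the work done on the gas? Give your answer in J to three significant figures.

W ≈ 10200 J

Isothermal: W = nRT ln(V₂/V₁).
W = (2.86)(8.314)(403) × ln(12.9/37.5)
  = 9583 × -1.067
W_by_gas = -10226 J; work on gas = −W_by = 10226 J.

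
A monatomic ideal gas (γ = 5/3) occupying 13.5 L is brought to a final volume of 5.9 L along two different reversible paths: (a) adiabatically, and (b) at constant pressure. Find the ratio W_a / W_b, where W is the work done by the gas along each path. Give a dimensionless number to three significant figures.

W_a / W_b ≈ 1.96

Path (a) adiabatic: W = P₁V₁(1 − (V₁/V₂)^(γ−1))/(γ−1) → W_a/(P₁V₁) = -1.105.
Path (b) isobaric: W = P₁(V₂ − V₁) → W_b/(P₁V₁) = -0.563.
W_a / W_b = -1.105 / -0.563 = 1.962.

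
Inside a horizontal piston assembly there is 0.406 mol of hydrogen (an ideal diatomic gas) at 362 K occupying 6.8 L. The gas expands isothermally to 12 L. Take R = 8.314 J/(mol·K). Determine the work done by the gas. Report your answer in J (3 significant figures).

W ≈ 694 J

Isothermal: W = nRT ln(V₂/V₁).
W = (0.406)(8.314)(362) × ln(12/6.8)
  = 1222 × 0.568
W_by_gas = 694 J.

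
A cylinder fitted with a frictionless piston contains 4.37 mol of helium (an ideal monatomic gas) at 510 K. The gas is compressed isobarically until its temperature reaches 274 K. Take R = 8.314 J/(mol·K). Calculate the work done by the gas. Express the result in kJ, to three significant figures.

Isobaric: W = P ΔV = nR ΔT.
W = (4.37)(8.314)(274 − 510) = -8574 J.

W ≈ -8.57 kJ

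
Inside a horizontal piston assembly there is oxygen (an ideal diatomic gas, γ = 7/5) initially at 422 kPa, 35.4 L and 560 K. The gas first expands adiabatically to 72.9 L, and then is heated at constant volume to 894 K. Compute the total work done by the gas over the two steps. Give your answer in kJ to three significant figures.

W_total ≈ 9.37 kJ

Step 1 (adiabatic): W = (P₁V₁ − P₂V₂)/(γ−1) = (14939 − 11190)/0.4 = 9372 J.
Step 2 (isochoric): W = 0 (constant volume).
W_total = 9372 + 0 = 9372 J.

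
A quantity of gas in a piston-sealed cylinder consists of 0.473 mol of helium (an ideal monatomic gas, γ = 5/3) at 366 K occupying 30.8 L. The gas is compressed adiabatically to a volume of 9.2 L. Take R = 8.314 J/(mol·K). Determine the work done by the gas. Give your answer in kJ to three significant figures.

Adiabatic: TV^(γ−1) = const with γ = 5/3.
T₂ = T₁ (V₁/V₂)^(γ−1) = 366 × (30.8/9.2)^0.667 = 366 × 2.238 = 819.1 K.
W_by = nCᵥ(T₁ − T₂) = (0.473)(12.47)(366 − 819.1) = -2673 J.

W ≈ -2.67 kJ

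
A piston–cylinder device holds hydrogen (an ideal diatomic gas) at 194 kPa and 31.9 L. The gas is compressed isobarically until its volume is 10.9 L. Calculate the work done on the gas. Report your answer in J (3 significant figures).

W ≈ 4070 J

Isobaric: W = P ΔV.
W = (194 kPa)(10.9 − 31.9 L) = (194)(-21) = -4074 J.
Work on gas = −W_by = 4074 J.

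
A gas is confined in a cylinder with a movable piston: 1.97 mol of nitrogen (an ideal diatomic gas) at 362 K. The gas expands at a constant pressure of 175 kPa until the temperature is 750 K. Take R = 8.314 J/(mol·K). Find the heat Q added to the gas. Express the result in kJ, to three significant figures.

Isobaric: W = nRΔT = (1.97)(8.314)(388) = 6355 J.
ΔU = nCᵥΔT with Cᵥ = 5R/2: ΔU = (1.97)(20.79)(388) = 15887 J.
Q = ΔU + W = 15887 + 6355 = 22242 J.

Q ≈ 22.2 kJ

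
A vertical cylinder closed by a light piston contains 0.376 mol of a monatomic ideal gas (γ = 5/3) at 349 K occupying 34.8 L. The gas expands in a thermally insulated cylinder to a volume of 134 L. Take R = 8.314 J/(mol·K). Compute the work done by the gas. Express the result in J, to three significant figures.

Adiabatic: TV^(γ−1) = const with γ = 5/3.
T₂ = T₁ (V₁/V₂)^(γ−1) = 349 × (34.8/134)^0.667 = 349 × 0.4071 = 142.1 K.
W_by = nCᵥ(T₁ − T₂) = (0.376)(12.47)(349 − 142.1) = 970.4 J.

W ≈ 970 J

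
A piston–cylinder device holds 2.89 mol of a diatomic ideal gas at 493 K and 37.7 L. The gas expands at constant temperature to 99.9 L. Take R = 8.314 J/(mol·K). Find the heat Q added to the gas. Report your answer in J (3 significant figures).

Q ≈ 11500 J

Isothermal ⇒ ΔU = 0, so Q = W = nRT ln(V₂/V₁).
Q = (2.89)(8.314)(493) ln(99.9/37.7) = 11846 × 0.9745 = 11544 J.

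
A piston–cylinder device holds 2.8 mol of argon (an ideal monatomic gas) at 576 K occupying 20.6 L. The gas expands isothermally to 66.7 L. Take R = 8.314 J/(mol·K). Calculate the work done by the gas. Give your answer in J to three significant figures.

Isothermal: W = nRT ln(V₂/V₁).
W = (2.8)(8.314)(576) × ln(66.7/20.6)
  = 13409 × 1.175
W_by_gas = 15754 J.

W ≈ 15800 J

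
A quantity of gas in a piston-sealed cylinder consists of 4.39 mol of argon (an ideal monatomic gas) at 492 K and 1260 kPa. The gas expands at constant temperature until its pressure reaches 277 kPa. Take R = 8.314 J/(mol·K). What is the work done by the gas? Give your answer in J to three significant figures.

Isothermal process: W = nRT ln(V₂/V₁) = nRT ln(P₁/P₂).
W = (4.39)(8.314)(492) × ln(1260/277)
  = 17957 × ln(4.549) = 17957 × 1.515
W_by_gas = 27203 J.

W ≈ 27200 J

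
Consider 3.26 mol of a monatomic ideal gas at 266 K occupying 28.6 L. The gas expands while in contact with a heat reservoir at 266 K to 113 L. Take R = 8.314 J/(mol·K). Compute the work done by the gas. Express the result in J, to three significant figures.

Isothermal: W = nRT ln(V₂/V₁).
W = (3.26)(8.314)(266) × ln(113/28.6)
  = 7210 × 1.374
W_by_gas = 9906 J.

W ≈ 9910 J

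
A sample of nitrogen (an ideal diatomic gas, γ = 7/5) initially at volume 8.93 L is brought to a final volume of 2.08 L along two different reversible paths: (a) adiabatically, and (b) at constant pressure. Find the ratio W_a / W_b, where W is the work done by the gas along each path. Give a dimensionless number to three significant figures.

Path (a) adiabatic: W = P₁V₁(1 − (V₁/V₂)^(γ−1))/(γ−1) → W_a/(P₁V₁) = -1.978.
Path (b) isobaric: W = P₁(V₂ − V₁) → W_b/(P₁V₁) = -0.7671.
W_a / W_b = -1.978 / -0.7671 = 2.578.

W_a / W_b ≈ 2.58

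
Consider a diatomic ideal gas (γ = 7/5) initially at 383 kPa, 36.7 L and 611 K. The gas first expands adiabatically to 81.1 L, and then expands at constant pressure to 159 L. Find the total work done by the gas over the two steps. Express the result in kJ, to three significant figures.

Step 1 (adiabatic): W = (P₁V₁ − P₂V₂)/(γ−1) = (14056 − 10236)/0.4 = 9551 J.
After step 1: P = 126.2 kPa, V = 81.1 L, T = 444.9 K.
Step 2 (isobaric): W = PΔV = (126.2 kPa)(159 − 81.1 L) = 9832 J.
W_total = 9551 + 9832 = 19383 J.

W_total ≈ 19.4 kJ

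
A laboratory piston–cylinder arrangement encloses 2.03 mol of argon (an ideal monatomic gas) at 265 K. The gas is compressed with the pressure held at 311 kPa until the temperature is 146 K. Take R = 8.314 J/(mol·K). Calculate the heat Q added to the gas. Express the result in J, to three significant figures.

Q ≈ -5020 J

Isobaric: W = nRΔT = (2.03)(8.314)(-119) = -2008 J.
ΔU = nCᵥΔT with Cᵥ = 3R/2: ΔU = (2.03)(12.47)(-119) = -3013 J.
Q = ΔU + W = -3013 − 2008 = -5021 J.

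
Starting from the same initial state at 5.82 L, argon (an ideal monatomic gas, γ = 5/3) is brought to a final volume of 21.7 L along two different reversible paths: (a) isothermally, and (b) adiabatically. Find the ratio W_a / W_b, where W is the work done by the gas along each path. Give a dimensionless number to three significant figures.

W_a / W_b ≈ 1.50

Path (a) isothermal: W = P₁V₁ ln(V₂/V₁) → W_a/(P₁V₁) = 1.316.
Path (b) adiabatic: W = P₁V₁(1 − (V₁/V₂)^(γ−1))/(γ−1) → W_b/(P₁V₁) = 0.8762.
W_a / W_b = 1.316 / 0.8762 = 1.502.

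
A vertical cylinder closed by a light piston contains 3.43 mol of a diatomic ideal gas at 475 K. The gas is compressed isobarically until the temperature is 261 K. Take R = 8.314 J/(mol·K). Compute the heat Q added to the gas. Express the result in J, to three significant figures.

Isobaric: W = nRΔT = (3.43)(8.314)(-214) = -6103 J.
ΔU = nCᵥΔT with Cᵥ = 5R/2: ΔU = (3.43)(20.79)(-214) = -15257 J.
Q = ΔU + W = -15257 − 6103 = -21359 J.

Q ≈ -21400 J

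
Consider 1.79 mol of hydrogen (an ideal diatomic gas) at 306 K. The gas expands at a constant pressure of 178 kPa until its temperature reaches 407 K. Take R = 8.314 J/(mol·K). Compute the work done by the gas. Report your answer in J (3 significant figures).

Isobaric: W = P ΔV = nR ΔT.
W = (1.79)(8.314)(407 − 306) = 1503 J.

W ≈ 1500 J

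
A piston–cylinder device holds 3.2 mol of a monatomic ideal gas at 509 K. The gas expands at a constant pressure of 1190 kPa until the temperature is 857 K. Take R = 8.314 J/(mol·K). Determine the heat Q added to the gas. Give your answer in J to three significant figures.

Q ≈ 23100 J

Isobaric: W = nRΔT = (3.2)(8.314)(348) = 9258 J.
ΔU = nCᵥΔT with Cᵥ = 3R/2: ΔU = (3.2)(12.47)(348) = 13888 J.
Q = ΔU + W = 13888 + 9258 = 23146 J.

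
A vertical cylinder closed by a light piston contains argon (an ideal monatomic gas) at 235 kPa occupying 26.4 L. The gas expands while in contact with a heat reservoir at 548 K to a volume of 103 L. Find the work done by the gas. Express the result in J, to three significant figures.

W ≈ 8450 J

Isothermal: W = nRT ln(V₂/V₁) = P₁V₁ ln(V₂/V₁).
P₁V₁ = (235 kPa)(26.4 L) = 6204 J.
W = 6204 × ln(103/26.4) = 6204 × 1.361
W_by_gas = 8446 J.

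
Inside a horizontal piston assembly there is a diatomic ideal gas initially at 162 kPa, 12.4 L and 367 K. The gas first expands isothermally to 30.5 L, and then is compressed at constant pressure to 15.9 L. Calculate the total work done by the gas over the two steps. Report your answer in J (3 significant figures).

W_total ≈ 846 J

Step 1 (isothermal): W = P₁V₁ ln(V₂/V₁) = (2009) ln(30.5/12.4) = 1808 J.
After step 1: P = 65.86 kPa, V = 30.5 L, T = 367 K.
Step 2 (isobaric): W = PΔV = (65.86 kPa)(15.9 − 30.5 L) = -961.6 J.
W_total = 1808 − 961.6 = 846.4 J.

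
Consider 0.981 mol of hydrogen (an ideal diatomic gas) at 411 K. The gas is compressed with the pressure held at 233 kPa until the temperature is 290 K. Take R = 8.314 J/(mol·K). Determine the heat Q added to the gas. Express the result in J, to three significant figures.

Isobaric: W = nRΔT = (0.981)(8.314)(-121) = -986.9 J.
ΔU = nCᵥΔT with Cᵥ = 5R/2: ΔU = (0.981)(20.79)(-121) = -2467 J.
Q = ΔU + W = -2467 − 986.9 = -3454 J.

Q ≈ -3450 J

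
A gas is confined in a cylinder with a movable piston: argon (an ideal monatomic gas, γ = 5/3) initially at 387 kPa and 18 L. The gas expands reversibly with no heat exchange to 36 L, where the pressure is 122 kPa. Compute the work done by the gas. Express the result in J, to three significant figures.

W ≈ 3860 J

Adiabatic: W = (P₁V₁ − P₂V₂)/(γ − 1) with γ = 5/3.
P₁V₁ = 6966 J, P₂V₂ = 4392 J.
W = (6966 − 4392) / 0.6667 = 3861 J.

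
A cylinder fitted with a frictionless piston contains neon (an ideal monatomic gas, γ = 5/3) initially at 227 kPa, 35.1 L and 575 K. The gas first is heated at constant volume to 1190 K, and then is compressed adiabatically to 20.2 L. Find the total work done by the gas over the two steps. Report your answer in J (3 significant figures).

Step 1 (isochoric): W = 0 (constant volume).
After step 1: P = 469.8 kPa (V unchanged).
Step 2 (adiabatic): W = (P₁V₁ − P₂V₂)/(γ−1) = (16490 − 23833)/0.667 = -11015 J.
W_total = 0 − 11015 = -11015 J.

W_total ≈ -11000 J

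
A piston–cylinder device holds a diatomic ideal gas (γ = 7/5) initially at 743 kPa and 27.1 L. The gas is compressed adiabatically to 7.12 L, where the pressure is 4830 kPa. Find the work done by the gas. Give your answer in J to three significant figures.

W ≈ -35600 J

Adiabatic: W = (P₁V₁ − P₂V₂)/(γ − 1) with γ = 7/5.
P₁V₁ = 20135 J, P₂V₂ = 34390 J.
W = (20135 − 34390) / 0.4 = -35636 J.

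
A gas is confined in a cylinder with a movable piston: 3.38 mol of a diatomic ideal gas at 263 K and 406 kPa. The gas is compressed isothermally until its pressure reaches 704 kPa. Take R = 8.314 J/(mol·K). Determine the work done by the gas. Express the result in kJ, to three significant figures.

W ≈ -4.07 kJ

Isothermal process: W = nRT ln(V₂/V₁) = nRT ln(P₁/P₂).
W = (3.38)(8.314)(263) × ln(406/704)
  = 7391 × ln(0.5767) = 7391 × -0.5504
W_by_gas = -4068 J.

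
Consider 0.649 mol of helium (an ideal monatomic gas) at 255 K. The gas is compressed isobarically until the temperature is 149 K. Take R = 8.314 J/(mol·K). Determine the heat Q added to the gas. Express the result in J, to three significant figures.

Isobaric: W = nRΔT = (0.649)(8.314)(-106) = -572 J.
ΔU = nCᵥΔT with Cᵥ = 3R/2: ΔU = (0.649)(12.47)(-106) = -857.9 J.
Q = ΔU + W = -857.9 − 572 = -1430 J.

Q ≈ -1430 J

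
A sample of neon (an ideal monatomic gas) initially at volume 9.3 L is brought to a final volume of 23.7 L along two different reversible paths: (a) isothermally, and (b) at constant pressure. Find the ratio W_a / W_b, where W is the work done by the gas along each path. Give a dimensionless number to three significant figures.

Path (a) isothermal: W = P₁V₁ ln(V₂/V₁) → W_a/(P₁V₁) = 0.9355.
Path (b) isobaric: W = P₁(V₂ − V₁) → W_b/(P₁V₁) = 1.548.
W_a / W_b = 0.9355 / 1.548 = 0.6042.

W_a / W_b ≈ 0.604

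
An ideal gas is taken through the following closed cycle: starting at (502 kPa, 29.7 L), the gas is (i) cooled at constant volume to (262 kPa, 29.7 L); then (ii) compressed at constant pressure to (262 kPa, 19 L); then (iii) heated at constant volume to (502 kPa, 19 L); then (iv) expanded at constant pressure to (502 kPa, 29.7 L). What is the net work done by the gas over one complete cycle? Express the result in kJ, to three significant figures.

Constant-volume legs do no work.
W(ii) = (262)(19 − 29.7) = -2803 J; W(iv) = (502)(29.7 − 19) = 5371 J.
W_net = -2803 + 5371 = 2568 J (the clockwise enclosed area).

W_net ≈ 2.57 kJ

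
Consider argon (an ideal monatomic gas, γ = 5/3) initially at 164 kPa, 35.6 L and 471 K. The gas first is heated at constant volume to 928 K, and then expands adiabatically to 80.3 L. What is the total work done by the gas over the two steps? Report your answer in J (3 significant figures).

W_total ≈ 7220 J

Step 1 (isochoric): W = 0 (constant volume).
After step 1: P = 323.1 kPa (V unchanged).
Step 2 (adiabatic): W = (P₁V₁ − P₂V₂)/(γ−1) = (11503 − 6688)/0.667 = 7223 J.
W_total = 0 + 7223 = 7223 J.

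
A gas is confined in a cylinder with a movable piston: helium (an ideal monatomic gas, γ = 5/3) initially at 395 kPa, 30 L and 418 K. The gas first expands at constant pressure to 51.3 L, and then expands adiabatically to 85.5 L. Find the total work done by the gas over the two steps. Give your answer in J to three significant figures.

Step 1 (isobaric): W = PΔV = (395 kPa)(51.3 − 30 L) = 8413 J.
After step 1: P = 395 kPa, V = 51.3 L, T = 714.8 K.
Step 2 (adiabatic): W = (P₁V₁ − P₂V₂)/(γ−1) = (20264 − 14415)/0.667 = 8773 J.
W_total = 8413 + 8773 = 17186 J.

W_total ≈ 17200 J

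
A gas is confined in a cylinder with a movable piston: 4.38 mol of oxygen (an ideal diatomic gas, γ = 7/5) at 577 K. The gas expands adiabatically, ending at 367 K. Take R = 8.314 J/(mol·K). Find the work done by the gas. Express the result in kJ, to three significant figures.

W ≈ 19.1 kJ

Adiabatic ⇒ Q = 0, so W_by = −ΔU = nCᵥ(T₁ − T₂).
Cᵥ = 5R/2 = 20.79 J/(mol·K).
W = (4.38)(20.79)(577 − 367) = 19118 J.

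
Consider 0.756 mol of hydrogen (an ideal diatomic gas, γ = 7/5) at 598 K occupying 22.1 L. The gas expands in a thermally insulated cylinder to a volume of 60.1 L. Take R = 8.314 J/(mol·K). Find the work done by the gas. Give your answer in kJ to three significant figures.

W ≈ 3.10 kJ

Adiabatic: TV^(γ−1) = const with γ = 7/5.
T₂ = T₁ (V₁/V₂)^(γ−1) = 598 × (22.1/60.1)^0.4 = 598 × 0.6702 = 400.8 K.
W_by = nCᵥ(T₁ − T₂) = (0.756)(20.79)(598 − 400.8) = 3099 J.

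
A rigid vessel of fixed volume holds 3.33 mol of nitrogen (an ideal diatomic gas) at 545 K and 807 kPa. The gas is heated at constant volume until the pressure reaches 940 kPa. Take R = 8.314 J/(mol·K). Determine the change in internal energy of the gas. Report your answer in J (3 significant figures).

Constant volume ⇒ W = 0, so Q = ΔU = nCᵥΔT with Cᵥ = 5R/2 = 20.79 J/(mol·K).
At constant V, T₂/T₁ = P₂/P₁ ⇒ ΔT = T₁(P₂/P₁ − 1) = 545·(940/807 − 1) = 89.82 K.
ΔU = (3.33)(20.79)(89.82) = 6217 J.

ΔU ≈ 6220 J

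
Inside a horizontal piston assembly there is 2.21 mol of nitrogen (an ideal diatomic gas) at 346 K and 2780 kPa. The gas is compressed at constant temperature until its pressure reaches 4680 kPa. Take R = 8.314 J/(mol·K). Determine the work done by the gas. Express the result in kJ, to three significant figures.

W ≈ -3.31 kJ

Isothermal process: W = nRT ln(V₂/V₁) = nRT ln(P₁/P₂).
W = (2.21)(8.314)(346) × ln(2780/4680)
  = 6357 × ln(0.594) = 6357 × -0.5208
W_by_gas = -3311 J.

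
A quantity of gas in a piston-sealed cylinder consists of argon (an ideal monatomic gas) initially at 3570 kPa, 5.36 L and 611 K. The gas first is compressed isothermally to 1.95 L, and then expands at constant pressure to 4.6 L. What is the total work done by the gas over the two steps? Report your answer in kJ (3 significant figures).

W_total ≈ 6.66 kJ

Step 1 (isothermal): W = P₁V₁ ln(V₂/V₁) = (19135) ln(1.95/5.36) = -19348 J.
After step 1: P = 9813 kPa, V = 1.95 L, T = 611 K.
Step 2 (isobaric): W = PΔV = (9813 kPa)(4.6 − 1.95 L) = 26004 J.
W_total = -19348 + 26004 = 6656 J.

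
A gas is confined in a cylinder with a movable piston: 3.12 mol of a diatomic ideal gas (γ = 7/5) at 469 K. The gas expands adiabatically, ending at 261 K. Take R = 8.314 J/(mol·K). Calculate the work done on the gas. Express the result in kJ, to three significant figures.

Adiabatic ⇒ Q = 0, so W_by = −ΔU = nCᵥ(T₁ − T₂).
Cᵥ = 5R/2 = 20.79 J/(mol·K).
W = (3.12)(20.79)(469 − 261) = 13489 J.
Work on gas = −W_by = -13489 J.

W ≈ -13.5 kJ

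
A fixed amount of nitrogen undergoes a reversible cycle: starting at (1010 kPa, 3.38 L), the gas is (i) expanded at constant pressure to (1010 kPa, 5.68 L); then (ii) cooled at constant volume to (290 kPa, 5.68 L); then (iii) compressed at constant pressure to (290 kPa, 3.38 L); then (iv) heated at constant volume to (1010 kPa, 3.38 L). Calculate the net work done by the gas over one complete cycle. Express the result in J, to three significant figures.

W_net ≈ 1660 J

Constant-volume legs do no work.
W(i) = (1010)(5.68 − 3.38) = 2323 J; W(iii) = (290)(3.38 − 5.68) = -667 J.
W_net = 2323 − 667 = 1656 J (the clockwise enclosed area).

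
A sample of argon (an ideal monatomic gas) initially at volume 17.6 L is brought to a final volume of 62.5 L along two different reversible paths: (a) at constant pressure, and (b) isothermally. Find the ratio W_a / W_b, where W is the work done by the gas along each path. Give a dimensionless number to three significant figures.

Path (a) isobaric: W = P₁(V₂ − V₁) → W_a/(P₁V₁) = 2.551.
Path (b) isothermal: W = P₁V₁ ln(V₂/V₁) → W_b/(P₁V₁) = 1.267.
W_a / W_b = 2.551 / 1.267 = 2.013.

W_a / W_b ≈ 2.01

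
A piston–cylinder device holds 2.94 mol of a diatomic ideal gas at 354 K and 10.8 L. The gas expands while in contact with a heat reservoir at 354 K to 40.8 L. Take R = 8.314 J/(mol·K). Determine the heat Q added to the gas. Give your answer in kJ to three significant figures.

Q ≈ 11.5 kJ

Isothermal ⇒ ΔU = 0, so Q = W = nRT ln(V₂/V₁).
Q = (2.94)(8.314)(354) ln(40.8/10.8) = 8653 × 1.329 = 11501 J.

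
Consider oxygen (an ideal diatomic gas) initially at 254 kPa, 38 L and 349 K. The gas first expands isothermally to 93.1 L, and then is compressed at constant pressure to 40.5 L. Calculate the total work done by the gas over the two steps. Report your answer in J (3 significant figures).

W_total ≈ 3200 J

Step 1 (isothermal): W = P₁V₁ ln(V₂/V₁) = (9652) ln(93.1/38) = 8649 J.
After step 1: P = 103.7 kPa, V = 93.1 L, T = 349 K.
Step 2 (isobaric): W = PΔV = (103.7 kPa)(40.5 − 93.1 L) = -5453 J.
W_total = 8649 − 5453 = 3196 J.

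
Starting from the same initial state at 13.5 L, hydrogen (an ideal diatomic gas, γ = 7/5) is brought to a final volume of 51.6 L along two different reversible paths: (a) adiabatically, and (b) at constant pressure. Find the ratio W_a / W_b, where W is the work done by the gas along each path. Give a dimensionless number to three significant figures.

Path (a) adiabatic: W = P₁V₁(1 − (V₁/V₂)^(γ−1))/(γ−1) → W_a/(P₁V₁) = 1.038.
Path (b) isobaric: W = P₁(V₂ − V₁) → W_b/(P₁V₁) = 2.822.
W_a / W_b = 1.038 / 2.822 = 0.3677.

W_a / W_b ≈ 0.368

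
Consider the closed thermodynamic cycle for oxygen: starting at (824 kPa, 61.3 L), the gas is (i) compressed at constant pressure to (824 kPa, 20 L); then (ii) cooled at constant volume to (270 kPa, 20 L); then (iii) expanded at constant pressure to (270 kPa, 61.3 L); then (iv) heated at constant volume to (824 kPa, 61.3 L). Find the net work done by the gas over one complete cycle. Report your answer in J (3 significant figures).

Constant-volume legs do no work.
W(i) = (824)(20 − 61.3) = -34031 J; W(iii) = (270)(61.3 − 20) = 11151 J.
W_net = -34031 + 11151 = -22880 J (the counter-clockwise enclosed area).

W_net ≈ -22900 J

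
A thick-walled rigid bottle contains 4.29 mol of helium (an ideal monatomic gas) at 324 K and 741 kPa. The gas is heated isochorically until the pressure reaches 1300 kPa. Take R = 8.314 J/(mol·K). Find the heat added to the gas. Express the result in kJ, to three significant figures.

Q ≈ 13.1 kJ

Constant volume ⇒ W = 0, so Q = ΔU = nCᵥΔT with Cᵥ = 3R/2 = 12.47 J/(mol·K).
At constant V, T₂/T₁ = P₂/P₁ ⇒ ΔT = T₁(P₂/P₁ − 1) = 324·(1300/741 − 1) = 244.4 K.
ΔU = (4.29)(12.47)(244.4) = 13077 J.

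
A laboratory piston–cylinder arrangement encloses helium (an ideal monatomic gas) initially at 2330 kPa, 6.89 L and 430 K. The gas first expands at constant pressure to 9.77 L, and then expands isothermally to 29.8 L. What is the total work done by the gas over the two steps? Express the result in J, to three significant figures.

W_total ≈ 32100 J

Step 1 (isobaric): W = PΔV = (2330 kPa)(9.77 − 6.89 L) = 6710 J.
After step 1: P = 2330 kPa, V = 9.77 L, T = 609.7 K.
Step 2 (isothermal): W = P₁V₁ ln(V₂/V₁) = (22764) ln(29.8/9.77) = 25386 J.
W_total = 6710 + 25386 = 32097 J.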